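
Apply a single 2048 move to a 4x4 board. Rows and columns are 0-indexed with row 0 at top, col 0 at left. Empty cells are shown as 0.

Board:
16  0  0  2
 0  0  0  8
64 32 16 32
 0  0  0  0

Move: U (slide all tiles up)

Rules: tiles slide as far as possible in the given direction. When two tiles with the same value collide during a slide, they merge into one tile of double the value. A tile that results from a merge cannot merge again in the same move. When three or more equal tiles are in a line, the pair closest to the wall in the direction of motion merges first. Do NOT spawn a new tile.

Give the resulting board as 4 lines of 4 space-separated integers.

Slide up:
col 0: [16, 0, 64, 0] -> [16, 64, 0, 0]
col 1: [0, 0, 32, 0] -> [32, 0, 0, 0]
col 2: [0, 0, 16, 0] -> [16, 0, 0, 0]
col 3: [2, 8, 32, 0] -> [2, 8, 32, 0]

Answer: 16 32 16  2
64  0  0  8
 0  0  0 32
 0  0  0  0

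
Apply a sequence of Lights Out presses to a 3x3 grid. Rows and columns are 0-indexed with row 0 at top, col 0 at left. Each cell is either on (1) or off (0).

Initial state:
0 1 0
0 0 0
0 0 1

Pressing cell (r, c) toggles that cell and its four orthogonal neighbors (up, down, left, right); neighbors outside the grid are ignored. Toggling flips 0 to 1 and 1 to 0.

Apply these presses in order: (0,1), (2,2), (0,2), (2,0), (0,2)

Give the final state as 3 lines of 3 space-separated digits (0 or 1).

After press 1 at (0,1):
1 0 1
0 1 0
0 0 1

After press 2 at (2,2):
1 0 1
0 1 1
0 1 0

After press 3 at (0,2):
1 1 0
0 1 0
0 1 0

After press 4 at (2,0):
1 1 0
1 1 0
1 0 0

After press 5 at (0,2):
1 0 1
1 1 1
1 0 0

Answer: 1 0 1
1 1 1
1 0 0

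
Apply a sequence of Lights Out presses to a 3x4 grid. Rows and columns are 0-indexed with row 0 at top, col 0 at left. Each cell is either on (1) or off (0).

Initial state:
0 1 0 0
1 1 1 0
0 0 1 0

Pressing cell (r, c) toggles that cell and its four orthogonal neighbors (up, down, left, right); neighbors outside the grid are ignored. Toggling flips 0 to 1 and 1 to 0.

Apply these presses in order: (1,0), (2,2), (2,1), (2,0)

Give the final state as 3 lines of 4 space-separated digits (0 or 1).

Answer: 1 1 0 0
1 1 0 0
1 1 1 1

Derivation:
After press 1 at (1,0):
1 1 0 0
0 0 1 0
1 0 1 0

After press 2 at (2,2):
1 1 0 0
0 0 0 0
1 1 0 1

After press 3 at (2,1):
1 1 0 0
0 1 0 0
0 0 1 1

After press 4 at (2,0):
1 1 0 0
1 1 0 0
1 1 1 1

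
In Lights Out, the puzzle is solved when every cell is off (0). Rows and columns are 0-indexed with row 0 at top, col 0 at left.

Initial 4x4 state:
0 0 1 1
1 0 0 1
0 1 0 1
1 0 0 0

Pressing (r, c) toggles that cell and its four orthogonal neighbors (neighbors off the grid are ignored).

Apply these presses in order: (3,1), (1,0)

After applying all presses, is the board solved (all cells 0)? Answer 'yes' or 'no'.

After press 1 at (3,1):
0 0 1 1
1 0 0 1
0 0 0 1
0 1 1 0

After press 2 at (1,0):
1 0 1 1
0 1 0 1
1 0 0 1
0 1 1 0

Lights still on: 9

Answer: no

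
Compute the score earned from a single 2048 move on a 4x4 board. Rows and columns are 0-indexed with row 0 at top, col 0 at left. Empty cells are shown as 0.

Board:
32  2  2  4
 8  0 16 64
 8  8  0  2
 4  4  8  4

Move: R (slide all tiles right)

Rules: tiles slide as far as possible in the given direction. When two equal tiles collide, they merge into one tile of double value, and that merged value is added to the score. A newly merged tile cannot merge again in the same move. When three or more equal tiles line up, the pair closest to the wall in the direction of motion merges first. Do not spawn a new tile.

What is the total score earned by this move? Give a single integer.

Slide right:
row 0: [32, 2, 2, 4] -> [0, 32, 4, 4]  score +4 (running 4)
row 1: [8, 0, 16, 64] -> [0, 8, 16, 64]  score +0 (running 4)
row 2: [8, 8, 0, 2] -> [0, 0, 16, 2]  score +16 (running 20)
row 3: [4, 4, 8, 4] -> [0, 8, 8, 4]  score +8 (running 28)
Board after move:
 0 32  4  4
 0  8 16 64
 0  0 16  2
 0  8  8  4

Answer: 28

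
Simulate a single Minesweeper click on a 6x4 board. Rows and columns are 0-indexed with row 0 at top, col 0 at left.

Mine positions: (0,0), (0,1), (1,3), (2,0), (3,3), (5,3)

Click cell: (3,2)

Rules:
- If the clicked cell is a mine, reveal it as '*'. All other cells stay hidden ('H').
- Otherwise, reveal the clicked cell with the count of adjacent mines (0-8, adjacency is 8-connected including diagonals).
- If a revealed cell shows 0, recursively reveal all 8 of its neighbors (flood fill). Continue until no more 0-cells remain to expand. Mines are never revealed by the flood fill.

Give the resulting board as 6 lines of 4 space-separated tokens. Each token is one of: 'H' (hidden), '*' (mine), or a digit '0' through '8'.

H H H H
H H H H
H H H H
H H 1 H
H H H H
H H H H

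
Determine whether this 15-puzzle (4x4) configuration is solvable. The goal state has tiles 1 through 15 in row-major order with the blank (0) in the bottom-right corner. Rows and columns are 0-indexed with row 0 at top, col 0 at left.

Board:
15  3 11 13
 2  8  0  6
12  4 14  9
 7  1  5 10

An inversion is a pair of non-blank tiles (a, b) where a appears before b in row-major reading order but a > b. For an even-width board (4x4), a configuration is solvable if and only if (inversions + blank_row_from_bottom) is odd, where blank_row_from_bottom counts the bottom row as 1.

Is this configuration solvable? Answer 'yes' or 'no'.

Answer: no

Derivation:
Inversions: 61
Blank is in row 1 (0-indexed from top), which is row 3 counting from the bottom (bottom = 1).
61 + 3 = 64, which is even, so the puzzle is not solvable.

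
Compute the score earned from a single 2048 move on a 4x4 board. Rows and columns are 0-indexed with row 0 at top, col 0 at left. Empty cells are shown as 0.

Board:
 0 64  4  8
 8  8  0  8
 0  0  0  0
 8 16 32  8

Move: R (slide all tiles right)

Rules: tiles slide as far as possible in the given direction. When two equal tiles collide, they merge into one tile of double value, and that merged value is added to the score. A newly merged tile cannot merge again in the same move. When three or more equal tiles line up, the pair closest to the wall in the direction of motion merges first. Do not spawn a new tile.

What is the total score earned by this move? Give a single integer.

Slide right:
row 0: [0, 64, 4, 8] -> [0, 64, 4, 8]  score +0 (running 0)
row 1: [8, 8, 0, 8] -> [0, 0, 8, 16]  score +16 (running 16)
row 2: [0, 0, 0, 0] -> [0, 0, 0, 0]  score +0 (running 16)
row 3: [8, 16, 32, 8] -> [8, 16, 32, 8]  score +0 (running 16)
Board after move:
 0 64  4  8
 0  0  8 16
 0  0  0  0
 8 16 32  8

Answer: 16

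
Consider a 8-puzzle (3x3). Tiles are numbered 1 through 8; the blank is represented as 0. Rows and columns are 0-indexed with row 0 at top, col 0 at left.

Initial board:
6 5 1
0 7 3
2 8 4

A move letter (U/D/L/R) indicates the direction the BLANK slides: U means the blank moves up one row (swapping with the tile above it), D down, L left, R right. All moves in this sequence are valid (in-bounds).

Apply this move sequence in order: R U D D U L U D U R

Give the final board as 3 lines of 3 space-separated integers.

Answer: 5 0 1
6 7 3
2 8 4

Derivation:
After move 1 (R):
6 5 1
7 0 3
2 8 4

After move 2 (U):
6 0 1
7 5 3
2 8 4

After move 3 (D):
6 5 1
7 0 3
2 8 4

After move 4 (D):
6 5 1
7 8 3
2 0 4

After move 5 (U):
6 5 1
7 0 3
2 8 4

After move 6 (L):
6 5 1
0 7 3
2 8 4

After move 7 (U):
0 5 1
6 7 3
2 8 4

After move 8 (D):
6 5 1
0 7 3
2 8 4

After move 9 (U):
0 5 1
6 7 3
2 8 4

After move 10 (R):
5 0 1
6 7 3
2 8 4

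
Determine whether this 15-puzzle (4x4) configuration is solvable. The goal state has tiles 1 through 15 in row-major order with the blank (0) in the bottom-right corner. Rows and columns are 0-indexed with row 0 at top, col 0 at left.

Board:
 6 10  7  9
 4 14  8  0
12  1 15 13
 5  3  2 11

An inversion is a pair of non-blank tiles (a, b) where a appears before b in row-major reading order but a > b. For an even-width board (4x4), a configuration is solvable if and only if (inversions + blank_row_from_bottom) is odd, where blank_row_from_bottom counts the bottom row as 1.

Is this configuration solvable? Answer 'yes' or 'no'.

Inversions: 56
Blank is in row 1 (0-indexed from top), which is row 3 counting from the bottom (bottom = 1).
56 + 3 = 59, which is odd, so the puzzle is solvable.

Answer: yes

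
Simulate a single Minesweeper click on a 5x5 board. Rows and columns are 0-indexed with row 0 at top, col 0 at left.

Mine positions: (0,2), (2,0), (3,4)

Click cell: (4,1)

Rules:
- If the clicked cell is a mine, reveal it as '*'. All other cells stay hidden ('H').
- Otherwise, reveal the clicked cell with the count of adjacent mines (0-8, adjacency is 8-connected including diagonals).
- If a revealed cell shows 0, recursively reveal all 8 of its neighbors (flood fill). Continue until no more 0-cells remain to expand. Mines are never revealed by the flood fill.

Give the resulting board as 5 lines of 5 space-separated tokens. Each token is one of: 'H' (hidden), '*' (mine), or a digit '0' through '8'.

H H H H H
H 2 1 1 H
H 1 0 1 H
1 1 0 1 H
0 0 0 1 H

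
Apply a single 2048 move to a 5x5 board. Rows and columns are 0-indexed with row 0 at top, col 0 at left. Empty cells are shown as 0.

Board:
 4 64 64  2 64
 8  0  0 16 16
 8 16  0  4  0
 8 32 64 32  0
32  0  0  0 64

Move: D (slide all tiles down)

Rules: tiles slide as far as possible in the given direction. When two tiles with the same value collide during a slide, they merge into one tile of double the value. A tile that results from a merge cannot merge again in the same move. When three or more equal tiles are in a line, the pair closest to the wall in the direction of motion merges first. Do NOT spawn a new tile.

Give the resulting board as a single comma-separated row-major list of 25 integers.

Answer: 0, 0, 0, 0, 0, 4, 0, 0, 2, 0, 8, 64, 0, 16, 64, 16, 16, 0, 4, 16, 32, 32, 128, 32, 64

Derivation:
Slide down:
col 0: [4, 8, 8, 8, 32] -> [0, 4, 8, 16, 32]
col 1: [64, 0, 16, 32, 0] -> [0, 0, 64, 16, 32]
col 2: [64, 0, 0, 64, 0] -> [0, 0, 0, 0, 128]
col 3: [2, 16, 4, 32, 0] -> [0, 2, 16, 4, 32]
col 4: [64, 16, 0, 0, 64] -> [0, 0, 64, 16, 64]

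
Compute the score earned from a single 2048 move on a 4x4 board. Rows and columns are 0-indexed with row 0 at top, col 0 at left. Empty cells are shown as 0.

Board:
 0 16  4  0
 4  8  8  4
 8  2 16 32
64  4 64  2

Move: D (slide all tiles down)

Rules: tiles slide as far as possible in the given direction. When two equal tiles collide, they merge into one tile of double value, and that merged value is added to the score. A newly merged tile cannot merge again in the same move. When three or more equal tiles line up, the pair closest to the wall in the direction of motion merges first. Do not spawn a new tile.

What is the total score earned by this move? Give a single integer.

Answer: 0

Derivation:
Slide down:
col 0: [0, 4, 8, 64] -> [0, 4, 8, 64]  score +0 (running 0)
col 1: [16, 8, 2, 4] -> [16, 8, 2, 4]  score +0 (running 0)
col 2: [4, 8, 16, 64] -> [4, 8, 16, 64]  score +0 (running 0)
col 3: [0, 4, 32, 2] -> [0, 4, 32, 2]  score +0 (running 0)
Board after move:
 0 16  4  0
 4  8  8  4
 8  2 16 32
64  4 64  2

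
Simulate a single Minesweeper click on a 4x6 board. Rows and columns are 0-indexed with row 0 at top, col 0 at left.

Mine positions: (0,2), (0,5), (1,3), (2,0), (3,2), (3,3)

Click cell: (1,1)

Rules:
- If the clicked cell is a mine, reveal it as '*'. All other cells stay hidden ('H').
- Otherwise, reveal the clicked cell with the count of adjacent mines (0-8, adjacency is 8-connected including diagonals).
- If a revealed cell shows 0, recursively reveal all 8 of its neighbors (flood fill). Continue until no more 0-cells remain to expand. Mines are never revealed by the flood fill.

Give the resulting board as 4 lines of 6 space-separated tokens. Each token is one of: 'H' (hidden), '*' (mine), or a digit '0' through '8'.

H H H H H H
H 2 H H H H
H H H H H H
H H H H H H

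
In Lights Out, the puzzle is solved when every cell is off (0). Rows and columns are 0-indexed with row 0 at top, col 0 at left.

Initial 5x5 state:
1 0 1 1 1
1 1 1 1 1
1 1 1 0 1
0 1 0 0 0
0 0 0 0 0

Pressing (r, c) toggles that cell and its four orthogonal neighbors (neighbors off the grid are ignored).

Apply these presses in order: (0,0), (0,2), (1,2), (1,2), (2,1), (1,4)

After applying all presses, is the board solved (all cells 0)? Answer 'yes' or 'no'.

After press 1 at (0,0):
0 1 1 1 1
0 1 1 1 1
1 1 1 0 1
0 1 0 0 0
0 0 0 0 0

After press 2 at (0,2):
0 0 0 0 1
0 1 0 1 1
1 1 1 0 1
0 1 0 0 0
0 0 0 0 0

After press 3 at (1,2):
0 0 1 0 1
0 0 1 0 1
1 1 0 0 1
0 1 0 0 0
0 0 0 0 0

After press 4 at (1,2):
0 0 0 0 1
0 1 0 1 1
1 1 1 0 1
0 1 0 0 0
0 0 0 0 0

After press 5 at (2,1):
0 0 0 0 1
0 0 0 1 1
0 0 0 0 1
0 0 0 0 0
0 0 0 0 0

After press 6 at (1,4):
0 0 0 0 0
0 0 0 0 0
0 0 0 0 0
0 0 0 0 0
0 0 0 0 0

Lights still on: 0

Answer: yes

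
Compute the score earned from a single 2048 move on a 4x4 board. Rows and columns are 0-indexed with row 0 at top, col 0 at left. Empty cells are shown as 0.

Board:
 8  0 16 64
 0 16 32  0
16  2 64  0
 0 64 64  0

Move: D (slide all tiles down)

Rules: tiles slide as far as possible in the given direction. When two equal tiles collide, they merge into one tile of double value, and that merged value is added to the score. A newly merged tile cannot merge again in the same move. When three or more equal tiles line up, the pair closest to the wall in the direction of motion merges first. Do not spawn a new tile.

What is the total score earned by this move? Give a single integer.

Slide down:
col 0: [8, 0, 16, 0] -> [0, 0, 8, 16]  score +0 (running 0)
col 1: [0, 16, 2, 64] -> [0, 16, 2, 64]  score +0 (running 0)
col 2: [16, 32, 64, 64] -> [0, 16, 32, 128]  score +128 (running 128)
col 3: [64, 0, 0, 0] -> [0, 0, 0, 64]  score +0 (running 128)
Board after move:
  0   0   0   0
  0  16  16   0
  8   2  32   0
 16  64 128  64

Answer: 128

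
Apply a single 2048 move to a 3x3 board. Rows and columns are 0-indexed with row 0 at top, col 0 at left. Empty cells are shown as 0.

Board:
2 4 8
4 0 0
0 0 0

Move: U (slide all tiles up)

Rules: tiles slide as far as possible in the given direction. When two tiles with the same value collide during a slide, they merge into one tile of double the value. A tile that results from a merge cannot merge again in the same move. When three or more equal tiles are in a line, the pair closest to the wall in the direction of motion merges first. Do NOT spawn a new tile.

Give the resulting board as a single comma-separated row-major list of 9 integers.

Slide up:
col 0: [2, 4, 0] -> [2, 4, 0]
col 1: [4, 0, 0] -> [4, 0, 0]
col 2: [8, 0, 0] -> [8, 0, 0]

Answer: 2, 4, 8, 4, 0, 0, 0, 0, 0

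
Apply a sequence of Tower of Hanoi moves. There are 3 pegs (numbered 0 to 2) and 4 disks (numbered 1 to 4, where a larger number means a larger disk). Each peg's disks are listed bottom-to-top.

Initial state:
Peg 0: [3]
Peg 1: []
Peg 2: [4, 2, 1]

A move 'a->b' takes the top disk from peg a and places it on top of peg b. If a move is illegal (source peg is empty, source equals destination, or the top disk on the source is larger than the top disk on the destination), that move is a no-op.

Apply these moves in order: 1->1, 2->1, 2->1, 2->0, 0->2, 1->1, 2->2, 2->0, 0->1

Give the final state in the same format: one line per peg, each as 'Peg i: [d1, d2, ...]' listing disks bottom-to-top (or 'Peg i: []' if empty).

After move 1 (1->1):
Peg 0: [3]
Peg 1: []
Peg 2: [4, 2, 1]

After move 2 (2->1):
Peg 0: [3]
Peg 1: [1]
Peg 2: [4, 2]

After move 3 (2->1):
Peg 0: [3]
Peg 1: [1]
Peg 2: [4, 2]

After move 4 (2->0):
Peg 0: [3, 2]
Peg 1: [1]
Peg 2: [4]

After move 5 (0->2):
Peg 0: [3]
Peg 1: [1]
Peg 2: [4, 2]

After move 6 (1->1):
Peg 0: [3]
Peg 1: [1]
Peg 2: [4, 2]

After move 7 (2->2):
Peg 0: [3]
Peg 1: [1]
Peg 2: [4, 2]

After move 8 (2->0):
Peg 0: [3, 2]
Peg 1: [1]
Peg 2: [4]

After move 9 (0->1):
Peg 0: [3, 2]
Peg 1: [1]
Peg 2: [4]

Answer: Peg 0: [3, 2]
Peg 1: [1]
Peg 2: [4]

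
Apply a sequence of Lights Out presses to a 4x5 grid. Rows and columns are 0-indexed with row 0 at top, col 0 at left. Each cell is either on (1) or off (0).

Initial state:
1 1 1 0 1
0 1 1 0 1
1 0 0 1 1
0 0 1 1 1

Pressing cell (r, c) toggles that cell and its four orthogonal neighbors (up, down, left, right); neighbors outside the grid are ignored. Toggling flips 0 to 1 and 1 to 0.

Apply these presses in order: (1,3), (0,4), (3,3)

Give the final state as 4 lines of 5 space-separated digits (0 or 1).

Answer: 1 1 1 0 0
0 1 0 1 1
1 0 0 1 1
0 0 0 0 0

Derivation:
After press 1 at (1,3):
1 1 1 1 1
0 1 0 1 0
1 0 0 0 1
0 0 1 1 1

After press 2 at (0,4):
1 1 1 0 0
0 1 0 1 1
1 0 0 0 1
0 0 1 1 1

After press 3 at (3,3):
1 1 1 0 0
0 1 0 1 1
1 0 0 1 1
0 0 0 0 0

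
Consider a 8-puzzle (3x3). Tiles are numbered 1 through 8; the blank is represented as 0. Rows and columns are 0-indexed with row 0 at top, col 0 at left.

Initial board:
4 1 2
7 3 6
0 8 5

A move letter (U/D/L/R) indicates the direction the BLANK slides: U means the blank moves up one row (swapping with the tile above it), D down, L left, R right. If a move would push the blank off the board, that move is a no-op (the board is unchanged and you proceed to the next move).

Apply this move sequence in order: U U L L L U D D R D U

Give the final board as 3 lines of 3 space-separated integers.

After move 1 (U):
4 1 2
0 3 6
7 8 5

After move 2 (U):
0 1 2
4 3 6
7 8 5

After move 3 (L):
0 1 2
4 3 6
7 8 5

After move 4 (L):
0 1 2
4 3 6
7 8 5

After move 5 (L):
0 1 2
4 3 6
7 8 5

After move 6 (U):
0 1 2
4 3 6
7 8 5

After move 7 (D):
4 1 2
0 3 6
7 8 5

After move 8 (D):
4 1 2
7 3 6
0 8 5

After move 9 (R):
4 1 2
7 3 6
8 0 5

After move 10 (D):
4 1 2
7 3 6
8 0 5

After move 11 (U):
4 1 2
7 0 6
8 3 5

Answer: 4 1 2
7 0 6
8 3 5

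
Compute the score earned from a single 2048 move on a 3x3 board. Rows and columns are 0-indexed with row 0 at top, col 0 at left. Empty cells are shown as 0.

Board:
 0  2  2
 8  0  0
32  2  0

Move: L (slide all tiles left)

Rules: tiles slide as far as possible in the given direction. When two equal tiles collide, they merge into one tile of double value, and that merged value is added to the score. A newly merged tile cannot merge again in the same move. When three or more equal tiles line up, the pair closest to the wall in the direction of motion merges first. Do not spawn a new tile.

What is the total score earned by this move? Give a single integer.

Answer: 4

Derivation:
Slide left:
row 0: [0, 2, 2] -> [4, 0, 0]  score +4 (running 4)
row 1: [8, 0, 0] -> [8, 0, 0]  score +0 (running 4)
row 2: [32, 2, 0] -> [32, 2, 0]  score +0 (running 4)
Board after move:
 4  0  0
 8  0  0
32  2  0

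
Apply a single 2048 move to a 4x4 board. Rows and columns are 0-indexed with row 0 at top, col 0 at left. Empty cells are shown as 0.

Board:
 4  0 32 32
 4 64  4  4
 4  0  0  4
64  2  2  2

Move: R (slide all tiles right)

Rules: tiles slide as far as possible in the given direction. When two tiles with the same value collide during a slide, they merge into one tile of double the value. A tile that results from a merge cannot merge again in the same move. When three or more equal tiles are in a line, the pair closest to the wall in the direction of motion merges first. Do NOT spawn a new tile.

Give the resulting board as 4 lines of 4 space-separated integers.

Answer:  0  0  4 64
 0  4 64  8
 0  0  0  8
 0 64  2  4

Derivation:
Slide right:
row 0: [4, 0, 32, 32] -> [0, 0, 4, 64]
row 1: [4, 64, 4, 4] -> [0, 4, 64, 8]
row 2: [4, 0, 0, 4] -> [0, 0, 0, 8]
row 3: [64, 2, 2, 2] -> [0, 64, 2, 4]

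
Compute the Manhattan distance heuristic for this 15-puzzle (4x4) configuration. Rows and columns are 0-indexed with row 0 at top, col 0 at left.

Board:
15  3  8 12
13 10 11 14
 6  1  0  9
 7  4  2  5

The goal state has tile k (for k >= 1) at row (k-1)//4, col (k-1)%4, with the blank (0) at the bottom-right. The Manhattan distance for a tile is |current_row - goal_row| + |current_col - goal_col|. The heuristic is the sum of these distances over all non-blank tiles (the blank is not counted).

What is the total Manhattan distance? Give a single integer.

Answer: 44

Derivation:
Tile 15: (0,0)->(3,2) = 5
Tile 3: (0,1)->(0,2) = 1
Tile 8: (0,2)->(1,3) = 2
Tile 12: (0,3)->(2,3) = 2
Tile 13: (1,0)->(3,0) = 2
Tile 10: (1,1)->(2,1) = 1
Tile 11: (1,2)->(2,2) = 1
Tile 14: (1,3)->(3,1) = 4
Tile 6: (2,0)->(1,1) = 2
Tile 1: (2,1)->(0,0) = 3
Tile 9: (2,3)->(2,0) = 3
Tile 7: (3,0)->(1,2) = 4
Tile 4: (3,1)->(0,3) = 5
Tile 2: (3,2)->(0,1) = 4
Tile 5: (3,3)->(1,0) = 5
Sum: 5 + 1 + 2 + 2 + 2 + 1 + 1 + 4 + 2 + 3 + 3 + 4 + 5 + 4 + 5 = 44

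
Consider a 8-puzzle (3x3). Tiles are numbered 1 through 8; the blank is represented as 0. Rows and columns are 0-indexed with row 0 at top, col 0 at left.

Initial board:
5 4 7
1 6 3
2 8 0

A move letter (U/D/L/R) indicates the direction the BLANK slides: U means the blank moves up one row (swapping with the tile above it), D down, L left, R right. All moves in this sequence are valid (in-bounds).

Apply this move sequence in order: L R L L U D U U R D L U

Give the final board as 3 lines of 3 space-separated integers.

After move 1 (L):
5 4 7
1 6 3
2 0 8

After move 2 (R):
5 4 7
1 6 3
2 8 0

After move 3 (L):
5 4 7
1 6 3
2 0 8

After move 4 (L):
5 4 7
1 6 3
0 2 8

After move 5 (U):
5 4 7
0 6 3
1 2 8

After move 6 (D):
5 4 7
1 6 3
0 2 8

After move 7 (U):
5 4 7
0 6 3
1 2 8

After move 8 (U):
0 4 7
5 6 3
1 2 8

After move 9 (R):
4 0 7
5 6 3
1 2 8

After move 10 (D):
4 6 7
5 0 3
1 2 8

After move 11 (L):
4 6 7
0 5 3
1 2 8

After move 12 (U):
0 6 7
4 5 3
1 2 8

Answer: 0 6 7
4 5 3
1 2 8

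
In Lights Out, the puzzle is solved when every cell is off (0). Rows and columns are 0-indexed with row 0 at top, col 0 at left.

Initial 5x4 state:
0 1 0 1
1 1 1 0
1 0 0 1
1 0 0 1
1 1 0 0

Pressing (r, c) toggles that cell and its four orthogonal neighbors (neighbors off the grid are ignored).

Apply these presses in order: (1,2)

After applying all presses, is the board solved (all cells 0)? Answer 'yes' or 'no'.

After press 1 at (1,2):
0 1 1 1
1 0 0 1
1 0 1 1
1 0 0 1
1 1 0 0

Lights still on: 12

Answer: no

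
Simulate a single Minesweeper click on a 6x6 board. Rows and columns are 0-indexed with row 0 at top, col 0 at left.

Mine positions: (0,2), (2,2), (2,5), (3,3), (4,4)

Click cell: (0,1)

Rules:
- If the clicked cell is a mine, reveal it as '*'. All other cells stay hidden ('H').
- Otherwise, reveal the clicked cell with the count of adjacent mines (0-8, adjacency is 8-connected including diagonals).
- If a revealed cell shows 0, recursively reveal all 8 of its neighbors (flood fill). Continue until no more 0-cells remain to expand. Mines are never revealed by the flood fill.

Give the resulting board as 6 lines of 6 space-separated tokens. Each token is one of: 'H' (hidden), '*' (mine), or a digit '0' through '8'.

H 1 H H H H
H H H H H H
H H H H H H
H H H H H H
H H H H H H
H H H H H H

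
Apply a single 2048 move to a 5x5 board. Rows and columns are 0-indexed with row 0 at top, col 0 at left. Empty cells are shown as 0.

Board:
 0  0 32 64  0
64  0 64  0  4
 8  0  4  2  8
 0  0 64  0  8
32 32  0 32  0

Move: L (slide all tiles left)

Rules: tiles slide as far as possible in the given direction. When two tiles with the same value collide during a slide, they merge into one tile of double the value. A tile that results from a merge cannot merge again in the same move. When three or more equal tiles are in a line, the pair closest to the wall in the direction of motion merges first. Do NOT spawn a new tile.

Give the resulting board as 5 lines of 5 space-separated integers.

Answer:  32  64   0   0   0
128   4   0   0   0
  8   4   2   8   0
 64   8   0   0   0
 64  32   0   0   0

Derivation:
Slide left:
row 0: [0, 0, 32, 64, 0] -> [32, 64, 0, 0, 0]
row 1: [64, 0, 64, 0, 4] -> [128, 4, 0, 0, 0]
row 2: [8, 0, 4, 2, 8] -> [8, 4, 2, 8, 0]
row 3: [0, 0, 64, 0, 8] -> [64, 8, 0, 0, 0]
row 4: [32, 32, 0, 32, 0] -> [64, 32, 0, 0, 0]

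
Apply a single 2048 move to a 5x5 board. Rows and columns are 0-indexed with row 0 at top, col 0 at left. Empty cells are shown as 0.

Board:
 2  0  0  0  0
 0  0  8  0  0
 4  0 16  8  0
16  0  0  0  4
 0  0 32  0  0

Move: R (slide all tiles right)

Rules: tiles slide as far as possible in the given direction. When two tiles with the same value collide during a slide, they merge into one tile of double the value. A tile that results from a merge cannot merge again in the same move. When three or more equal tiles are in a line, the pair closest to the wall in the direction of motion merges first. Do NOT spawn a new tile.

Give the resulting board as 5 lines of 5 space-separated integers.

Slide right:
row 0: [2, 0, 0, 0, 0] -> [0, 0, 0, 0, 2]
row 1: [0, 0, 8, 0, 0] -> [0, 0, 0, 0, 8]
row 2: [4, 0, 16, 8, 0] -> [0, 0, 4, 16, 8]
row 3: [16, 0, 0, 0, 4] -> [0, 0, 0, 16, 4]
row 4: [0, 0, 32, 0, 0] -> [0, 0, 0, 0, 32]

Answer:  0  0  0  0  2
 0  0  0  0  8
 0  0  4 16  8
 0  0  0 16  4
 0  0  0  0 32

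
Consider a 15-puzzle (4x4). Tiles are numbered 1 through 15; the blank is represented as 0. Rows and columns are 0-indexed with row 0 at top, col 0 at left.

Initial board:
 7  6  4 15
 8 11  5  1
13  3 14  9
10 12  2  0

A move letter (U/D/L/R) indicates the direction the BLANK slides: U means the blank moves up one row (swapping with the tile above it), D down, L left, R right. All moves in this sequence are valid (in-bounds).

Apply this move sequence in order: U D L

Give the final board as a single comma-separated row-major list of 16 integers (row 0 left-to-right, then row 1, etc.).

Answer: 7, 6, 4, 15, 8, 11, 5, 1, 13, 3, 14, 9, 10, 12, 0, 2

Derivation:
After move 1 (U):
 7  6  4 15
 8 11  5  1
13  3 14  0
10 12  2  9

After move 2 (D):
 7  6  4 15
 8 11  5  1
13  3 14  9
10 12  2  0

After move 3 (L):
 7  6  4 15
 8 11  5  1
13  3 14  9
10 12  0  2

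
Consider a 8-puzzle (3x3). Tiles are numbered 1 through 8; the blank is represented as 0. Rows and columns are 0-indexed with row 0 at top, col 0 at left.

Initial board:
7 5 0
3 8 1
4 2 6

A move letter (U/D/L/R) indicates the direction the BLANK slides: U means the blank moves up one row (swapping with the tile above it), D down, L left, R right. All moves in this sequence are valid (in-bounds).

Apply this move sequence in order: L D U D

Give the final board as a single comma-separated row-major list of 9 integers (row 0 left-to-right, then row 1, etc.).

Answer: 7, 8, 5, 3, 0, 1, 4, 2, 6

Derivation:
After move 1 (L):
7 0 5
3 8 1
4 2 6

After move 2 (D):
7 8 5
3 0 1
4 2 6

After move 3 (U):
7 0 5
3 8 1
4 2 6

After move 4 (D):
7 8 5
3 0 1
4 2 6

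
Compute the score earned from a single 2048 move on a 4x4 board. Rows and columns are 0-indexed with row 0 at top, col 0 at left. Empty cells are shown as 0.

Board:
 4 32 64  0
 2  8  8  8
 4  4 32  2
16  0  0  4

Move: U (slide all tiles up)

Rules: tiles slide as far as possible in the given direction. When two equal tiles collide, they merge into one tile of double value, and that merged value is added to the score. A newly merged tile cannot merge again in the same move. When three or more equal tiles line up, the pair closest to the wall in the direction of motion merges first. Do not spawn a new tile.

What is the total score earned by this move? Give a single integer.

Answer: 0

Derivation:
Slide up:
col 0: [4, 2, 4, 16] -> [4, 2, 4, 16]  score +0 (running 0)
col 1: [32, 8, 4, 0] -> [32, 8, 4, 0]  score +0 (running 0)
col 2: [64, 8, 32, 0] -> [64, 8, 32, 0]  score +0 (running 0)
col 3: [0, 8, 2, 4] -> [8, 2, 4, 0]  score +0 (running 0)
Board after move:
 4 32 64  8
 2  8  8  2
 4  4 32  4
16  0  0  0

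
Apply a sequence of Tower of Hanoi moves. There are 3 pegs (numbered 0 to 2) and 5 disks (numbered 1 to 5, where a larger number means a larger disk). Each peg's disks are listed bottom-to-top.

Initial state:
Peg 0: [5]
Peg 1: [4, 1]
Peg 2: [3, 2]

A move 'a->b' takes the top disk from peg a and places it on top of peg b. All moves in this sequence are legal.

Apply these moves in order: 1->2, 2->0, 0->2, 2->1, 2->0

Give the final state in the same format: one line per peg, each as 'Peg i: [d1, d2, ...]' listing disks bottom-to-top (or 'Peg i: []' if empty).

Answer: Peg 0: [5, 2]
Peg 1: [4, 1]
Peg 2: [3]

Derivation:
After move 1 (1->2):
Peg 0: [5]
Peg 1: [4]
Peg 2: [3, 2, 1]

After move 2 (2->0):
Peg 0: [5, 1]
Peg 1: [4]
Peg 2: [3, 2]

After move 3 (0->2):
Peg 0: [5]
Peg 1: [4]
Peg 2: [3, 2, 1]

After move 4 (2->1):
Peg 0: [5]
Peg 1: [4, 1]
Peg 2: [3, 2]

After move 5 (2->0):
Peg 0: [5, 2]
Peg 1: [4, 1]
Peg 2: [3]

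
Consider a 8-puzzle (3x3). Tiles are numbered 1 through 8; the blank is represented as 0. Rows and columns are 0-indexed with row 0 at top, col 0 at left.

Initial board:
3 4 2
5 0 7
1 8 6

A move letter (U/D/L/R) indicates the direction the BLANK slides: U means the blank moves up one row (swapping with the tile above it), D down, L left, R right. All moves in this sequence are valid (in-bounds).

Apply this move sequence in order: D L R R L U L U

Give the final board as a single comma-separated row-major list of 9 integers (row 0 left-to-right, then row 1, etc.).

Answer: 0, 4, 2, 3, 5, 7, 1, 8, 6

Derivation:
After move 1 (D):
3 4 2
5 8 7
1 0 6

After move 2 (L):
3 4 2
5 8 7
0 1 6

After move 3 (R):
3 4 2
5 8 7
1 0 6

After move 4 (R):
3 4 2
5 8 7
1 6 0

After move 5 (L):
3 4 2
5 8 7
1 0 6

After move 6 (U):
3 4 2
5 0 7
1 8 6

After move 7 (L):
3 4 2
0 5 7
1 8 6

After move 8 (U):
0 4 2
3 5 7
1 8 6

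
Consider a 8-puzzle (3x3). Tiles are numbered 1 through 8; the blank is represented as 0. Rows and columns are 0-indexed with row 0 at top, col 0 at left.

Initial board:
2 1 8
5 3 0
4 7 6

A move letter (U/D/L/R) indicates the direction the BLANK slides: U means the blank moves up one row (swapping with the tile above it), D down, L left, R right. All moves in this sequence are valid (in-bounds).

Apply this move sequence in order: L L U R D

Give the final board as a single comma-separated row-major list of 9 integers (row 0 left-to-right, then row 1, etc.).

Answer: 1, 5, 8, 2, 0, 3, 4, 7, 6

Derivation:
After move 1 (L):
2 1 8
5 0 3
4 7 6

After move 2 (L):
2 1 8
0 5 3
4 7 6

After move 3 (U):
0 1 8
2 5 3
4 7 6

After move 4 (R):
1 0 8
2 5 3
4 7 6

After move 5 (D):
1 5 8
2 0 3
4 7 6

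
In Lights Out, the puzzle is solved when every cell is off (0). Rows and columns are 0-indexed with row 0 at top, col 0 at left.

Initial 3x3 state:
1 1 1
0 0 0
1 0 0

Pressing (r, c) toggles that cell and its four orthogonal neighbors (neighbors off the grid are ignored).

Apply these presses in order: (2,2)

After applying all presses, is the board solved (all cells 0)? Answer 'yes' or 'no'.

Answer: no

Derivation:
After press 1 at (2,2):
1 1 1
0 0 1
1 1 1

Lights still on: 7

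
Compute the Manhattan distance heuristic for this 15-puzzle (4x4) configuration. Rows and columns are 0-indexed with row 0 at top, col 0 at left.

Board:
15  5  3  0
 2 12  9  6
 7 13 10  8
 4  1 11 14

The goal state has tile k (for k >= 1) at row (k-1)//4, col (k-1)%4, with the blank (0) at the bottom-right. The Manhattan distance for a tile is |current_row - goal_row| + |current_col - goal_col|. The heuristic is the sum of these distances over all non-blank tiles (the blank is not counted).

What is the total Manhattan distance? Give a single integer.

Tile 15: at (0,0), goal (3,2), distance |0-3|+|0-2| = 5
Tile 5: at (0,1), goal (1,0), distance |0-1|+|1-0| = 2
Tile 3: at (0,2), goal (0,2), distance |0-0|+|2-2| = 0
Tile 2: at (1,0), goal (0,1), distance |1-0|+|0-1| = 2
Tile 12: at (1,1), goal (2,3), distance |1-2|+|1-3| = 3
Tile 9: at (1,2), goal (2,0), distance |1-2|+|2-0| = 3
Tile 6: at (1,3), goal (1,1), distance |1-1|+|3-1| = 2
Tile 7: at (2,0), goal (1,2), distance |2-1|+|0-2| = 3
Tile 13: at (2,1), goal (3,0), distance |2-3|+|1-0| = 2
Tile 10: at (2,2), goal (2,1), distance |2-2|+|2-1| = 1
Tile 8: at (2,3), goal (1,3), distance |2-1|+|3-3| = 1
Tile 4: at (3,0), goal (0,3), distance |3-0|+|0-3| = 6
Tile 1: at (3,1), goal (0,0), distance |3-0|+|1-0| = 4
Tile 11: at (3,2), goal (2,2), distance |3-2|+|2-2| = 1
Tile 14: at (3,3), goal (3,1), distance |3-3|+|3-1| = 2
Sum: 5 + 2 + 0 + 2 + 3 + 3 + 2 + 3 + 2 + 1 + 1 + 6 + 4 + 1 + 2 = 37

Answer: 37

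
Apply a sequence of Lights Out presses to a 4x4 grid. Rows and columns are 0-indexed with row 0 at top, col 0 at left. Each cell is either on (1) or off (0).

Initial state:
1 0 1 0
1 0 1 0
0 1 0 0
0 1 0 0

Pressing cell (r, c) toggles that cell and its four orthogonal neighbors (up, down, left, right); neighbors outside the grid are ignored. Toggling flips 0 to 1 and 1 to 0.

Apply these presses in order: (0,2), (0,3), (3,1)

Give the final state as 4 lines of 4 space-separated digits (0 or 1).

After press 1 at (0,2):
1 1 0 1
1 0 0 0
0 1 0 0
0 1 0 0

After press 2 at (0,3):
1 1 1 0
1 0 0 1
0 1 0 0
0 1 0 0

After press 3 at (3,1):
1 1 1 0
1 0 0 1
0 0 0 0
1 0 1 0

Answer: 1 1 1 0
1 0 0 1
0 0 0 0
1 0 1 0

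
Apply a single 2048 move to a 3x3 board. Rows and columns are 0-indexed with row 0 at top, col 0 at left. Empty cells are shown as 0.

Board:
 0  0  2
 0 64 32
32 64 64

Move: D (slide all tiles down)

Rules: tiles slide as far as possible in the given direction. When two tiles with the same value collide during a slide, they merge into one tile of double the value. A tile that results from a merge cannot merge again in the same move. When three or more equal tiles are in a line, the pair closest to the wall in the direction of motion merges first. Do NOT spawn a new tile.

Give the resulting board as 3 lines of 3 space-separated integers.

Slide down:
col 0: [0, 0, 32] -> [0, 0, 32]
col 1: [0, 64, 64] -> [0, 0, 128]
col 2: [2, 32, 64] -> [2, 32, 64]

Answer:   0   0   2
  0   0  32
 32 128  64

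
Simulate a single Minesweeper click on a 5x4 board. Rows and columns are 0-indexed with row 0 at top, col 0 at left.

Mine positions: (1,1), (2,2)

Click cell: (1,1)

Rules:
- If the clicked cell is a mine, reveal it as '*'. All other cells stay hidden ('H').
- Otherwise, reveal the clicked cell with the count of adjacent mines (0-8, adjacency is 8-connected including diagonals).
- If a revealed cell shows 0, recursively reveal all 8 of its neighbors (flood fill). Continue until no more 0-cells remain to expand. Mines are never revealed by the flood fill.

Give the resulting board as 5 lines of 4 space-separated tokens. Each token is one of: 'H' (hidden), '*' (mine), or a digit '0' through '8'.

H H H H
H * H H
H H H H
H H H H
H H H H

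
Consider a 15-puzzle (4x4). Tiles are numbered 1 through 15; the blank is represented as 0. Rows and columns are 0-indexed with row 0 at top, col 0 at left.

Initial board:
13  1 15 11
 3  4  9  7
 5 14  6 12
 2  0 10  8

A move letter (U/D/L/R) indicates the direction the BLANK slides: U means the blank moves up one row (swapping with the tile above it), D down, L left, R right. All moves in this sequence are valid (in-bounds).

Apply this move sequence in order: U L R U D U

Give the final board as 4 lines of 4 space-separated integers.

Answer: 13  1 15 11
 3  0  9  7
 5  4  6 12
 2 14 10  8

Derivation:
After move 1 (U):
13  1 15 11
 3  4  9  7
 5  0  6 12
 2 14 10  8

After move 2 (L):
13  1 15 11
 3  4  9  7
 0  5  6 12
 2 14 10  8

After move 3 (R):
13  1 15 11
 3  4  9  7
 5  0  6 12
 2 14 10  8

After move 4 (U):
13  1 15 11
 3  0  9  7
 5  4  6 12
 2 14 10  8

After move 5 (D):
13  1 15 11
 3  4  9  7
 5  0  6 12
 2 14 10  8

After move 6 (U):
13  1 15 11
 3  0  9  7
 5  4  6 12
 2 14 10  8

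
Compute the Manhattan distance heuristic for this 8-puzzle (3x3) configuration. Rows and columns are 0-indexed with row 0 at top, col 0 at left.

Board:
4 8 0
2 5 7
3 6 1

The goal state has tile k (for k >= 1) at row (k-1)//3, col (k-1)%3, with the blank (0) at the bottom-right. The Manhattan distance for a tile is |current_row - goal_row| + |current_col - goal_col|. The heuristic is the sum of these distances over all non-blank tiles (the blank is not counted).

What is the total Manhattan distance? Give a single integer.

Tile 4: (0,0)->(1,0) = 1
Tile 8: (0,1)->(2,1) = 2
Tile 2: (1,0)->(0,1) = 2
Tile 5: (1,1)->(1,1) = 0
Tile 7: (1,2)->(2,0) = 3
Tile 3: (2,0)->(0,2) = 4
Tile 6: (2,1)->(1,2) = 2
Tile 1: (2,2)->(0,0) = 4
Sum: 1 + 2 + 2 + 0 + 3 + 4 + 2 + 4 = 18

Answer: 18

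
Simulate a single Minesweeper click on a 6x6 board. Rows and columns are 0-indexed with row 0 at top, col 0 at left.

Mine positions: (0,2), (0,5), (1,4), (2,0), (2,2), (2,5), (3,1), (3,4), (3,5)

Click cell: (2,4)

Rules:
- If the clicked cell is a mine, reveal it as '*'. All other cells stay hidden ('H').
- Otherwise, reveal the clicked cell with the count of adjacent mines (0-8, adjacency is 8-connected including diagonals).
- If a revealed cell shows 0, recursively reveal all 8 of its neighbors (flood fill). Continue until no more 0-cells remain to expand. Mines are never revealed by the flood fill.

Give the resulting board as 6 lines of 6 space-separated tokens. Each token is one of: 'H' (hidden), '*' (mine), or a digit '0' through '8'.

H H H H H H
H H H H H H
H H H H 4 H
H H H H H H
H H H H H H
H H H H H H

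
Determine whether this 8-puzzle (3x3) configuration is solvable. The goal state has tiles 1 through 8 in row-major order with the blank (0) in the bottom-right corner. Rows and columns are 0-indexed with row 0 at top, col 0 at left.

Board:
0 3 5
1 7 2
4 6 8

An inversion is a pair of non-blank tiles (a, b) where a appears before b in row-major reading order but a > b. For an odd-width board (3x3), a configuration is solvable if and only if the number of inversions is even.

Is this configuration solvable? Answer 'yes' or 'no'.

Inversions (pairs i<j in row-major order where tile[i] > tile[j] > 0): 8
8 is even, so the puzzle is solvable.

Answer: yes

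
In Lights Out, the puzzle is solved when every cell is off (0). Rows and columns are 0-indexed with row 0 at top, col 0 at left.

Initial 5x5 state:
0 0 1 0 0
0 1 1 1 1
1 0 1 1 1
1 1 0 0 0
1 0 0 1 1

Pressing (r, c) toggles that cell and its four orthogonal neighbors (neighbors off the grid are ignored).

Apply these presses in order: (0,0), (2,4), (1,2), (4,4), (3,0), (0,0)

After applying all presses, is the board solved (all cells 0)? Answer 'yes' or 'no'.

After press 1 at (0,0):
1 1 1 0 0
1 1 1 1 1
1 0 1 1 1
1 1 0 0 0
1 0 0 1 1

After press 2 at (2,4):
1 1 1 0 0
1 1 1 1 0
1 0 1 0 0
1 1 0 0 1
1 0 0 1 1

After press 3 at (1,2):
1 1 0 0 0
1 0 0 0 0
1 0 0 0 0
1 1 0 0 1
1 0 0 1 1

After press 4 at (4,4):
1 1 0 0 0
1 0 0 0 0
1 0 0 0 0
1 1 0 0 0
1 0 0 0 0

After press 5 at (3,0):
1 1 0 0 0
1 0 0 0 0
0 0 0 0 0
0 0 0 0 0
0 0 0 0 0

After press 6 at (0,0):
0 0 0 0 0
0 0 0 0 0
0 0 0 0 0
0 0 0 0 0
0 0 0 0 0

Lights still on: 0

Answer: yes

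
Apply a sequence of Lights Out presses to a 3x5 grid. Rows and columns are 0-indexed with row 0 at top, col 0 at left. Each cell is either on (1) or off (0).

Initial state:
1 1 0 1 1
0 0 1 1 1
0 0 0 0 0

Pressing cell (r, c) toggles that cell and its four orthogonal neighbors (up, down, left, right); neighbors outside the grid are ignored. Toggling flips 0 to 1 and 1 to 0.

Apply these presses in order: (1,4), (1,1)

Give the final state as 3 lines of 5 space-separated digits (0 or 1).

After press 1 at (1,4):
1 1 0 1 0
0 0 1 0 0
0 0 0 0 1

After press 2 at (1,1):
1 0 0 1 0
1 1 0 0 0
0 1 0 0 1

Answer: 1 0 0 1 0
1 1 0 0 0
0 1 0 0 1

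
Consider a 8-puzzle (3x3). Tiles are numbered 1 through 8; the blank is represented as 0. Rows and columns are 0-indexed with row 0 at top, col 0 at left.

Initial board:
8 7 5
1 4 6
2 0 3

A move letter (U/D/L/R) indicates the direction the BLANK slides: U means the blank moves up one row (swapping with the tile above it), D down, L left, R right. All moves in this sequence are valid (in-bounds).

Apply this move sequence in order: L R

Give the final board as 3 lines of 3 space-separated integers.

After move 1 (L):
8 7 5
1 4 6
0 2 3

After move 2 (R):
8 7 5
1 4 6
2 0 3

Answer: 8 7 5
1 4 6
2 0 3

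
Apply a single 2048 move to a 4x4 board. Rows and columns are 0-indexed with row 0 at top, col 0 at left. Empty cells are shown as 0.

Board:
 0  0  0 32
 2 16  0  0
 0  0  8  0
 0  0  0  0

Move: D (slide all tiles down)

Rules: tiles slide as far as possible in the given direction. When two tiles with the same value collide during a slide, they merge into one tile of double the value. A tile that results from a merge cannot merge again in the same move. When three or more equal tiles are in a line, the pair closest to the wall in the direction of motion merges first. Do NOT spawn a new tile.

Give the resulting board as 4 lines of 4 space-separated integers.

Answer:  0  0  0  0
 0  0  0  0
 0  0  0  0
 2 16  8 32

Derivation:
Slide down:
col 0: [0, 2, 0, 0] -> [0, 0, 0, 2]
col 1: [0, 16, 0, 0] -> [0, 0, 0, 16]
col 2: [0, 0, 8, 0] -> [0, 0, 0, 8]
col 3: [32, 0, 0, 0] -> [0, 0, 0, 32]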